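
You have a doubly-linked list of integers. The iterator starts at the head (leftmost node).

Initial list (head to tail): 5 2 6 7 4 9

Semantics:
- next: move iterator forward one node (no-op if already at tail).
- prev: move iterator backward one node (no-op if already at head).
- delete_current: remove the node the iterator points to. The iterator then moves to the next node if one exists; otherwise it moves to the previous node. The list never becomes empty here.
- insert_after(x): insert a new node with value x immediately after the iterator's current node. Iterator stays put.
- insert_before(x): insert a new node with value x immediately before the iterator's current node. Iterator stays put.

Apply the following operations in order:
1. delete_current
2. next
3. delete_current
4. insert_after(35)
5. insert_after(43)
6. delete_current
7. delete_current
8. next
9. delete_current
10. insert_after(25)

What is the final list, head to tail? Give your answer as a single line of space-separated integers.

Answer: 2 35 9 25

Derivation:
After 1 (delete_current): list=[2, 6, 7, 4, 9] cursor@2
After 2 (next): list=[2, 6, 7, 4, 9] cursor@6
After 3 (delete_current): list=[2, 7, 4, 9] cursor@7
After 4 (insert_after(35)): list=[2, 7, 35, 4, 9] cursor@7
After 5 (insert_after(43)): list=[2, 7, 43, 35, 4, 9] cursor@7
After 6 (delete_current): list=[2, 43, 35, 4, 9] cursor@43
After 7 (delete_current): list=[2, 35, 4, 9] cursor@35
After 8 (next): list=[2, 35, 4, 9] cursor@4
After 9 (delete_current): list=[2, 35, 9] cursor@9
After 10 (insert_after(25)): list=[2, 35, 9, 25] cursor@9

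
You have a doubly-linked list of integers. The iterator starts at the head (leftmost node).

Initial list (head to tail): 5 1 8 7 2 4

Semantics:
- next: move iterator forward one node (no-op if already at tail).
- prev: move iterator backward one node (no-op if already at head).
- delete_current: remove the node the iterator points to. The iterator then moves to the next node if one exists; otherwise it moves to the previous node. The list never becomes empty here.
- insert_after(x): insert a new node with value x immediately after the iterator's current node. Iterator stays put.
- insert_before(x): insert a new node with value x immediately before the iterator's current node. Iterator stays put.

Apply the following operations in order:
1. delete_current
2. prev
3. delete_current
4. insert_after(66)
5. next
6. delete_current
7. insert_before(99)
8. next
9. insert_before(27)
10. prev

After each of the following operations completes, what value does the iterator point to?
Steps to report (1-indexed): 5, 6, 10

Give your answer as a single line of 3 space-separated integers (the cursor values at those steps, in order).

After 1 (delete_current): list=[1, 8, 7, 2, 4] cursor@1
After 2 (prev): list=[1, 8, 7, 2, 4] cursor@1
After 3 (delete_current): list=[8, 7, 2, 4] cursor@8
After 4 (insert_after(66)): list=[8, 66, 7, 2, 4] cursor@8
After 5 (next): list=[8, 66, 7, 2, 4] cursor@66
After 6 (delete_current): list=[8, 7, 2, 4] cursor@7
After 7 (insert_before(99)): list=[8, 99, 7, 2, 4] cursor@7
After 8 (next): list=[8, 99, 7, 2, 4] cursor@2
After 9 (insert_before(27)): list=[8, 99, 7, 27, 2, 4] cursor@2
After 10 (prev): list=[8, 99, 7, 27, 2, 4] cursor@27

Answer: 66 7 27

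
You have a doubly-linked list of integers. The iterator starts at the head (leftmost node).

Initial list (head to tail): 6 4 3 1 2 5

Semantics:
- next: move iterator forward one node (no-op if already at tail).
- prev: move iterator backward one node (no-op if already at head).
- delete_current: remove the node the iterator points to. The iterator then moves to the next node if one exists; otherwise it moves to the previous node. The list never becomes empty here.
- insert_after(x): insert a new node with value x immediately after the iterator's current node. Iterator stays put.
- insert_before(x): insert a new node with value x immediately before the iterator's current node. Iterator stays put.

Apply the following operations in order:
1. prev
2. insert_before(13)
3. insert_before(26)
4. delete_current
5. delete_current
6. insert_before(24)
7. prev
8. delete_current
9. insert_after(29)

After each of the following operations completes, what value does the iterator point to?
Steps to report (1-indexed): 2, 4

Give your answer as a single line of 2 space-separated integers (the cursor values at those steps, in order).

After 1 (prev): list=[6, 4, 3, 1, 2, 5] cursor@6
After 2 (insert_before(13)): list=[13, 6, 4, 3, 1, 2, 5] cursor@6
After 3 (insert_before(26)): list=[13, 26, 6, 4, 3, 1, 2, 5] cursor@6
After 4 (delete_current): list=[13, 26, 4, 3, 1, 2, 5] cursor@4
After 5 (delete_current): list=[13, 26, 3, 1, 2, 5] cursor@3
After 6 (insert_before(24)): list=[13, 26, 24, 3, 1, 2, 5] cursor@3
After 7 (prev): list=[13, 26, 24, 3, 1, 2, 5] cursor@24
After 8 (delete_current): list=[13, 26, 3, 1, 2, 5] cursor@3
After 9 (insert_after(29)): list=[13, 26, 3, 29, 1, 2, 5] cursor@3

Answer: 6 4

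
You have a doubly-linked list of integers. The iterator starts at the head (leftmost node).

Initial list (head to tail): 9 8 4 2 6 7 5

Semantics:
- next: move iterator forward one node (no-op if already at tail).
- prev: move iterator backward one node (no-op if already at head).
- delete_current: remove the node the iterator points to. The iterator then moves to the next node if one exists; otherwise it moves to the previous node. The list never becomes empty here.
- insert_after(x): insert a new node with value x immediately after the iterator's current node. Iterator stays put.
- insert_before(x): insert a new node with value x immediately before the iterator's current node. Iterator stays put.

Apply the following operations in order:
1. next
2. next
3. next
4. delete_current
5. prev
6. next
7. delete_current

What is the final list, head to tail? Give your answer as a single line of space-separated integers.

Answer: 9 8 4 7 5

Derivation:
After 1 (next): list=[9, 8, 4, 2, 6, 7, 5] cursor@8
After 2 (next): list=[9, 8, 4, 2, 6, 7, 5] cursor@4
After 3 (next): list=[9, 8, 4, 2, 6, 7, 5] cursor@2
After 4 (delete_current): list=[9, 8, 4, 6, 7, 5] cursor@6
After 5 (prev): list=[9, 8, 4, 6, 7, 5] cursor@4
After 6 (next): list=[9, 8, 4, 6, 7, 5] cursor@6
After 7 (delete_current): list=[9, 8, 4, 7, 5] cursor@7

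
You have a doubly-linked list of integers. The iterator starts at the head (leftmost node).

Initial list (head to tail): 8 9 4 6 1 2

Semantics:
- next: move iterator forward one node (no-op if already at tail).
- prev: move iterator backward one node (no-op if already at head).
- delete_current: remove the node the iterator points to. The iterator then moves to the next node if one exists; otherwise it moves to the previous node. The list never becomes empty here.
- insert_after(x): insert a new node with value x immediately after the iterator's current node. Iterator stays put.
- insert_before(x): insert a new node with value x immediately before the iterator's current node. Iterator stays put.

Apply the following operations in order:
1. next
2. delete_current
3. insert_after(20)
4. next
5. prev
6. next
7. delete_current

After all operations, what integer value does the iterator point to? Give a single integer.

After 1 (next): list=[8, 9, 4, 6, 1, 2] cursor@9
After 2 (delete_current): list=[8, 4, 6, 1, 2] cursor@4
After 3 (insert_after(20)): list=[8, 4, 20, 6, 1, 2] cursor@4
After 4 (next): list=[8, 4, 20, 6, 1, 2] cursor@20
After 5 (prev): list=[8, 4, 20, 6, 1, 2] cursor@4
After 6 (next): list=[8, 4, 20, 6, 1, 2] cursor@20
After 7 (delete_current): list=[8, 4, 6, 1, 2] cursor@6

Answer: 6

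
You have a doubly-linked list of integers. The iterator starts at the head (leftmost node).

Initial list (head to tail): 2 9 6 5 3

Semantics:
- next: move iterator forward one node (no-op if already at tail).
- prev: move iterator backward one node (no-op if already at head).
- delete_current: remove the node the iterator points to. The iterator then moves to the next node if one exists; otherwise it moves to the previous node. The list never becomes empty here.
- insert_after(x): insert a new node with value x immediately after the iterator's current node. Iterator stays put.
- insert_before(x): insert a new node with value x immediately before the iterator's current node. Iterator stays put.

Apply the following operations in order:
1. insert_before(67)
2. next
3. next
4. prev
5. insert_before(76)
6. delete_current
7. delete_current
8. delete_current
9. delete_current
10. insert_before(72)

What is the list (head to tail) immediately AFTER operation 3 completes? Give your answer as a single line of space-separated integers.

After 1 (insert_before(67)): list=[67, 2, 9, 6, 5, 3] cursor@2
After 2 (next): list=[67, 2, 9, 6, 5, 3] cursor@9
After 3 (next): list=[67, 2, 9, 6, 5, 3] cursor@6

Answer: 67 2 9 6 5 3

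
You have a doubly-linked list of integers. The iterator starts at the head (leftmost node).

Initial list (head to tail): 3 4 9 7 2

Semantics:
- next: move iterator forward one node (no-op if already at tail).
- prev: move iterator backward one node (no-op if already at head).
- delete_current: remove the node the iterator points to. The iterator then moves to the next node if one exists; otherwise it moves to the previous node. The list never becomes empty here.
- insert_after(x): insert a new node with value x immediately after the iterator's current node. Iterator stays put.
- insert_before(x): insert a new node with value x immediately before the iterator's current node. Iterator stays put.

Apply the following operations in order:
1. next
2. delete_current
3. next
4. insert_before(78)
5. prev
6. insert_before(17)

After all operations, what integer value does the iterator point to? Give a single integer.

Answer: 78

Derivation:
After 1 (next): list=[3, 4, 9, 7, 2] cursor@4
After 2 (delete_current): list=[3, 9, 7, 2] cursor@9
After 3 (next): list=[3, 9, 7, 2] cursor@7
After 4 (insert_before(78)): list=[3, 9, 78, 7, 2] cursor@7
After 5 (prev): list=[3, 9, 78, 7, 2] cursor@78
After 6 (insert_before(17)): list=[3, 9, 17, 78, 7, 2] cursor@78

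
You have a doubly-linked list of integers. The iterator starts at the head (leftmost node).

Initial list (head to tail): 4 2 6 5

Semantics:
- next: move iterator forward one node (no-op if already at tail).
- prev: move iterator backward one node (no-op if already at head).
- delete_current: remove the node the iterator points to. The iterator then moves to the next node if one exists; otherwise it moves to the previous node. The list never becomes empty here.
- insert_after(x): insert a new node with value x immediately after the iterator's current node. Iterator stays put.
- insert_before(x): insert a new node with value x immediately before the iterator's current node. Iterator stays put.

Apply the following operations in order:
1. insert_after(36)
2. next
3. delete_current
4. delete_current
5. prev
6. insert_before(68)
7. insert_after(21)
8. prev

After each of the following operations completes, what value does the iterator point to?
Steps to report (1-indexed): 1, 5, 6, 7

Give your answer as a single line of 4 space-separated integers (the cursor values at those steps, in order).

Answer: 4 4 4 4

Derivation:
After 1 (insert_after(36)): list=[4, 36, 2, 6, 5] cursor@4
After 2 (next): list=[4, 36, 2, 6, 5] cursor@36
After 3 (delete_current): list=[4, 2, 6, 5] cursor@2
After 4 (delete_current): list=[4, 6, 5] cursor@6
After 5 (prev): list=[4, 6, 5] cursor@4
After 6 (insert_before(68)): list=[68, 4, 6, 5] cursor@4
After 7 (insert_after(21)): list=[68, 4, 21, 6, 5] cursor@4
After 8 (prev): list=[68, 4, 21, 6, 5] cursor@68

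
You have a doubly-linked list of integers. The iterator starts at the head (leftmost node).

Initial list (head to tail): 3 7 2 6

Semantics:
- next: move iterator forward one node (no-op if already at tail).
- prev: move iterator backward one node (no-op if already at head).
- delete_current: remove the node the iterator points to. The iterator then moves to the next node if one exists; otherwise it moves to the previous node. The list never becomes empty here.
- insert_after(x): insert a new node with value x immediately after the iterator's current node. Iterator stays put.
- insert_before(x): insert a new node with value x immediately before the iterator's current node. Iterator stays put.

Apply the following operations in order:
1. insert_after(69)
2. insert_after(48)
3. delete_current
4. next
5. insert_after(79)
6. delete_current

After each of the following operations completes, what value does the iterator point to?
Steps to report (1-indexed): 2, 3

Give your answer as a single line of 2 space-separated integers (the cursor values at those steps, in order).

Answer: 3 48

Derivation:
After 1 (insert_after(69)): list=[3, 69, 7, 2, 6] cursor@3
After 2 (insert_after(48)): list=[3, 48, 69, 7, 2, 6] cursor@3
After 3 (delete_current): list=[48, 69, 7, 2, 6] cursor@48
After 4 (next): list=[48, 69, 7, 2, 6] cursor@69
After 5 (insert_after(79)): list=[48, 69, 79, 7, 2, 6] cursor@69
After 6 (delete_current): list=[48, 79, 7, 2, 6] cursor@79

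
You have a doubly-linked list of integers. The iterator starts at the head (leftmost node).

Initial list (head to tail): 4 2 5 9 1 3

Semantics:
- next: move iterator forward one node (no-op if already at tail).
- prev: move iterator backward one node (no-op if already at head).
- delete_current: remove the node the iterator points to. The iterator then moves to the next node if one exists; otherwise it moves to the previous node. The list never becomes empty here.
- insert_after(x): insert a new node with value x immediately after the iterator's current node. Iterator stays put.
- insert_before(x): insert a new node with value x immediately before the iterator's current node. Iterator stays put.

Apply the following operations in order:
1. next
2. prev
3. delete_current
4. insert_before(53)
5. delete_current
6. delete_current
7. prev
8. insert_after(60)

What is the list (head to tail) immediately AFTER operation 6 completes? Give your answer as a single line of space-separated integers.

Answer: 53 9 1 3

Derivation:
After 1 (next): list=[4, 2, 5, 9, 1, 3] cursor@2
After 2 (prev): list=[4, 2, 5, 9, 1, 3] cursor@4
After 3 (delete_current): list=[2, 5, 9, 1, 3] cursor@2
After 4 (insert_before(53)): list=[53, 2, 5, 9, 1, 3] cursor@2
After 5 (delete_current): list=[53, 5, 9, 1, 3] cursor@5
After 6 (delete_current): list=[53, 9, 1, 3] cursor@9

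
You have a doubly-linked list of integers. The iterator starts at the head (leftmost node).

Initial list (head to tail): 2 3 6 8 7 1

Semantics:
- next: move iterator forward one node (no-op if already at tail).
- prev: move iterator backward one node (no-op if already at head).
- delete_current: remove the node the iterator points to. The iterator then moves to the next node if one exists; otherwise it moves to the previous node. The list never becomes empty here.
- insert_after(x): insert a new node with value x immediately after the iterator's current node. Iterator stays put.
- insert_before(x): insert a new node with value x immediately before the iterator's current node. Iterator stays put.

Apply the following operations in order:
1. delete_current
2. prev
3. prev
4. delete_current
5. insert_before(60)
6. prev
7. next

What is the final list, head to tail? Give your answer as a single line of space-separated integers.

After 1 (delete_current): list=[3, 6, 8, 7, 1] cursor@3
After 2 (prev): list=[3, 6, 8, 7, 1] cursor@3
After 3 (prev): list=[3, 6, 8, 7, 1] cursor@3
After 4 (delete_current): list=[6, 8, 7, 1] cursor@6
After 5 (insert_before(60)): list=[60, 6, 8, 7, 1] cursor@6
After 6 (prev): list=[60, 6, 8, 7, 1] cursor@60
After 7 (next): list=[60, 6, 8, 7, 1] cursor@6

Answer: 60 6 8 7 1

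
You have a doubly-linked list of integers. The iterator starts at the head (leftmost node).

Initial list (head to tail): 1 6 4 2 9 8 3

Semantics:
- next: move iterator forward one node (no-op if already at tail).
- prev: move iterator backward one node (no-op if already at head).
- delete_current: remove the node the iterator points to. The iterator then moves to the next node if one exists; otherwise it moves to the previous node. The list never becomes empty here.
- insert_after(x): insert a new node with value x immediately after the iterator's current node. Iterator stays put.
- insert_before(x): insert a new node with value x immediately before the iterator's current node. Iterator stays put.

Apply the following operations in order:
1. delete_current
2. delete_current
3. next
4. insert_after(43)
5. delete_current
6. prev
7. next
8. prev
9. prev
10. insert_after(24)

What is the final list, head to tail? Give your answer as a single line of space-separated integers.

Answer: 4 24 43 9 8 3

Derivation:
After 1 (delete_current): list=[6, 4, 2, 9, 8, 3] cursor@6
After 2 (delete_current): list=[4, 2, 9, 8, 3] cursor@4
After 3 (next): list=[4, 2, 9, 8, 3] cursor@2
After 4 (insert_after(43)): list=[4, 2, 43, 9, 8, 3] cursor@2
After 5 (delete_current): list=[4, 43, 9, 8, 3] cursor@43
After 6 (prev): list=[4, 43, 9, 8, 3] cursor@4
After 7 (next): list=[4, 43, 9, 8, 3] cursor@43
After 8 (prev): list=[4, 43, 9, 8, 3] cursor@4
After 9 (prev): list=[4, 43, 9, 8, 3] cursor@4
After 10 (insert_after(24)): list=[4, 24, 43, 9, 8, 3] cursor@4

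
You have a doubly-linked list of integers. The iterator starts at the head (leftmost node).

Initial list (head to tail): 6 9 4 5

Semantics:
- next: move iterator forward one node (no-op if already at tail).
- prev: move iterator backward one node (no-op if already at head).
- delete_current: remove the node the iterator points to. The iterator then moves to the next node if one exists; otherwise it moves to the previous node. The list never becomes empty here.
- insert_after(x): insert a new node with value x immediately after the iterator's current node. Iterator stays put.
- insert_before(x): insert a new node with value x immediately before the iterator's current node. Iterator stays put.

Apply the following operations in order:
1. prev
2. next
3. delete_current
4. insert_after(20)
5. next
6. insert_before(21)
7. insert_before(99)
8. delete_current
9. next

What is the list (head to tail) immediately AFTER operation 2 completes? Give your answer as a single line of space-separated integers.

Answer: 6 9 4 5

Derivation:
After 1 (prev): list=[6, 9, 4, 5] cursor@6
After 2 (next): list=[6, 9, 4, 5] cursor@9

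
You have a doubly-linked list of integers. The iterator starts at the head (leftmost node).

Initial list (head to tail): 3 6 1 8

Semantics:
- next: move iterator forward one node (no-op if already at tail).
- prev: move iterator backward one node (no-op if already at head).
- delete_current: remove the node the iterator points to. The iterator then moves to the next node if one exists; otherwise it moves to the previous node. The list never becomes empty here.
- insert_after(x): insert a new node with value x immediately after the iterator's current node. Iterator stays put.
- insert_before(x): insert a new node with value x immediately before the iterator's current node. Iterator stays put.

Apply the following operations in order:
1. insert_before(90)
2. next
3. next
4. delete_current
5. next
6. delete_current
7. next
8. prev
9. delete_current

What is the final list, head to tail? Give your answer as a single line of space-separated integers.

After 1 (insert_before(90)): list=[90, 3, 6, 1, 8] cursor@3
After 2 (next): list=[90, 3, 6, 1, 8] cursor@6
After 3 (next): list=[90, 3, 6, 1, 8] cursor@1
After 4 (delete_current): list=[90, 3, 6, 8] cursor@8
After 5 (next): list=[90, 3, 6, 8] cursor@8
After 6 (delete_current): list=[90, 3, 6] cursor@6
After 7 (next): list=[90, 3, 6] cursor@6
After 8 (prev): list=[90, 3, 6] cursor@3
After 9 (delete_current): list=[90, 6] cursor@6

Answer: 90 6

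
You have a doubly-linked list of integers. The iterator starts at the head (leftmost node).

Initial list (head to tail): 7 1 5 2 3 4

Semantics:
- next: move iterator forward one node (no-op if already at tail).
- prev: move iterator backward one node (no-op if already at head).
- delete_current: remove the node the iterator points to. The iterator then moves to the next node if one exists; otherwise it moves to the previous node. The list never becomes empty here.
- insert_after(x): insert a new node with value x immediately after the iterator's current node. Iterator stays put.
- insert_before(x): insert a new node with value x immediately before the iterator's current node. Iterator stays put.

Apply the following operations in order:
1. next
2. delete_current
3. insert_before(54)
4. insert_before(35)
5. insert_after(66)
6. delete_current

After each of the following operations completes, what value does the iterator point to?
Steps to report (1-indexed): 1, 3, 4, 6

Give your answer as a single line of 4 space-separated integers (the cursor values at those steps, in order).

After 1 (next): list=[7, 1, 5, 2, 3, 4] cursor@1
After 2 (delete_current): list=[7, 5, 2, 3, 4] cursor@5
After 3 (insert_before(54)): list=[7, 54, 5, 2, 3, 4] cursor@5
After 4 (insert_before(35)): list=[7, 54, 35, 5, 2, 3, 4] cursor@5
After 5 (insert_after(66)): list=[7, 54, 35, 5, 66, 2, 3, 4] cursor@5
After 6 (delete_current): list=[7, 54, 35, 66, 2, 3, 4] cursor@66

Answer: 1 5 5 66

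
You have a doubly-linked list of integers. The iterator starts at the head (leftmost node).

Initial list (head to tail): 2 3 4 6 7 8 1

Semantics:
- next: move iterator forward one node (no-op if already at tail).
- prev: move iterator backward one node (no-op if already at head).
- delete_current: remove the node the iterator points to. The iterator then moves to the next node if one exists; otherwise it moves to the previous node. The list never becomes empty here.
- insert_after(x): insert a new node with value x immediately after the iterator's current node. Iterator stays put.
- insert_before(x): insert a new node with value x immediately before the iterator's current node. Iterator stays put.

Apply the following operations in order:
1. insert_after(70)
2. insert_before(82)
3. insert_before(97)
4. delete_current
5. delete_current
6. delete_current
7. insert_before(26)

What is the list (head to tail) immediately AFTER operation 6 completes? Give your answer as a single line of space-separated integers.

After 1 (insert_after(70)): list=[2, 70, 3, 4, 6, 7, 8, 1] cursor@2
After 2 (insert_before(82)): list=[82, 2, 70, 3, 4, 6, 7, 8, 1] cursor@2
After 3 (insert_before(97)): list=[82, 97, 2, 70, 3, 4, 6, 7, 8, 1] cursor@2
After 4 (delete_current): list=[82, 97, 70, 3, 4, 6, 7, 8, 1] cursor@70
After 5 (delete_current): list=[82, 97, 3, 4, 6, 7, 8, 1] cursor@3
After 6 (delete_current): list=[82, 97, 4, 6, 7, 8, 1] cursor@4

Answer: 82 97 4 6 7 8 1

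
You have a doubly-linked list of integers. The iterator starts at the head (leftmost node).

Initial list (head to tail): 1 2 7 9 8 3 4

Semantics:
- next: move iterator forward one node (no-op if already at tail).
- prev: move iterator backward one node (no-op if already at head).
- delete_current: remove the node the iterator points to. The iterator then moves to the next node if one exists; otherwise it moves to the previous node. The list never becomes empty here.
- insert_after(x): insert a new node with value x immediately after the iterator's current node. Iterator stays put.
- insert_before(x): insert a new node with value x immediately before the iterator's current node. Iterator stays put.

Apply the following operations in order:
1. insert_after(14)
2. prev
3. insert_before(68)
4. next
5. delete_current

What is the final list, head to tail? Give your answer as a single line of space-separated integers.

After 1 (insert_after(14)): list=[1, 14, 2, 7, 9, 8, 3, 4] cursor@1
After 2 (prev): list=[1, 14, 2, 7, 9, 8, 3, 4] cursor@1
After 3 (insert_before(68)): list=[68, 1, 14, 2, 7, 9, 8, 3, 4] cursor@1
After 4 (next): list=[68, 1, 14, 2, 7, 9, 8, 3, 4] cursor@14
After 5 (delete_current): list=[68, 1, 2, 7, 9, 8, 3, 4] cursor@2

Answer: 68 1 2 7 9 8 3 4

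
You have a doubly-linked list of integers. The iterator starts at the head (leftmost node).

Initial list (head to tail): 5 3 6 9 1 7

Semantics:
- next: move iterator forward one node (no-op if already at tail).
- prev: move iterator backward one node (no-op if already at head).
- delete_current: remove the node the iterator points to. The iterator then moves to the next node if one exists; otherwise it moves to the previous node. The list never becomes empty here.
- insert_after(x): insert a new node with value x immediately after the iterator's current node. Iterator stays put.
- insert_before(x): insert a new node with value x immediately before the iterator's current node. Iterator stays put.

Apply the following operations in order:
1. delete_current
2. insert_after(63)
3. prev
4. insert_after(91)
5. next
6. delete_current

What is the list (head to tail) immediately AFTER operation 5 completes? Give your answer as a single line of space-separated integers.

Answer: 3 91 63 6 9 1 7

Derivation:
After 1 (delete_current): list=[3, 6, 9, 1, 7] cursor@3
After 2 (insert_after(63)): list=[3, 63, 6, 9, 1, 7] cursor@3
After 3 (prev): list=[3, 63, 6, 9, 1, 7] cursor@3
After 4 (insert_after(91)): list=[3, 91, 63, 6, 9, 1, 7] cursor@3
After 5 (next): list=[3, 91, 63, 6, 9, 1, 7] cursor@91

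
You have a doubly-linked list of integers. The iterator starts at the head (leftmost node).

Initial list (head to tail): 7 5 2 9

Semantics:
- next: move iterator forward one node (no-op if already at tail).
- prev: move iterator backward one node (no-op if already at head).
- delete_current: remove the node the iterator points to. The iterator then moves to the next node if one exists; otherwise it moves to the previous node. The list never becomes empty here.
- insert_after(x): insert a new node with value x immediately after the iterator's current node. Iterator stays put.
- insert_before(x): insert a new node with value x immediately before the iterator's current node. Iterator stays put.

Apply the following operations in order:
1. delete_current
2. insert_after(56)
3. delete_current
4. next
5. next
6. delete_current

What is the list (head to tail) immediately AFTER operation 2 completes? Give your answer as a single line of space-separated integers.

After 1 (delete_current): list=[5, 2, 9] cursor@5
After 2 (insert_after(56)): list=[5, 56, 2, 9] cursor@5

Answer: 5 56 2 9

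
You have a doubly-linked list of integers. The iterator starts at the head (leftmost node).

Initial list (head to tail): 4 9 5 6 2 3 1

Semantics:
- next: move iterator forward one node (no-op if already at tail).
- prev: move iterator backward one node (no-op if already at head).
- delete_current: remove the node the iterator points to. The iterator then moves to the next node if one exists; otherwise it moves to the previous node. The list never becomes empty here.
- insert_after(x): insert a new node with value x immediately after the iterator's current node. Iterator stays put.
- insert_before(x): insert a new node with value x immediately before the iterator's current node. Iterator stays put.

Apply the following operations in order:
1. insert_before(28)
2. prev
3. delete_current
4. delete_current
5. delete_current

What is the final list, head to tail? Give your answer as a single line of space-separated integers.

Answer: 5 6 2 3 1

Derivation:
After 1 (insert_before(28)): list=[28, 4, 9, 5, 6, 2, 3, 1] cursor@4
After 2 (prev): list=[28, 4, 9, 5, 6, 2, 3, 1] cursor@28
After 3 (delete_current): list=[4, 9, 5, 6, 2, 3, 1] cursor@4
After 4 (delete_current): list=[9, 5, 6, 2, 3, 1] cursor@9
After 5 (delete_current): list=[5, 6, 2, 3, 1] cursor@5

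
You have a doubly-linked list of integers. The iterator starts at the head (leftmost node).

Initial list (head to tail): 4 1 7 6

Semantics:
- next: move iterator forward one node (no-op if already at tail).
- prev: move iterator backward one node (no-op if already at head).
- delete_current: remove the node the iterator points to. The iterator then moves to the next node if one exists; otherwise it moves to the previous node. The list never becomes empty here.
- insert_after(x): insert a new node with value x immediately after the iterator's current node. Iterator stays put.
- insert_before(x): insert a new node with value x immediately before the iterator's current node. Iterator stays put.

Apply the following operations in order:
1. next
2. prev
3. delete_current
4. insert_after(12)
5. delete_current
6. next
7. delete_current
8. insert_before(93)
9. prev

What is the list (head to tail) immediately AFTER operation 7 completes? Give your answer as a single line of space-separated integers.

After 1 (next): list=[4, 1, 7, 6] cursor@1
After 2 (prev): list=[4, 1, 7, 6] cursor@4
After 3 (delete_current): list=[1, 7, 6] cursor@1
After 4 (insert_after(12)): list=[1, 12, 7, 6] cursor@1
After 5 (delete_current): list=[12, 7, 6] cursor@12
After 6 (next): list=[12, 7, 6] cursor@7
After 7 (delete_current): list=[12, 6] cursor@6

Answer: 12 6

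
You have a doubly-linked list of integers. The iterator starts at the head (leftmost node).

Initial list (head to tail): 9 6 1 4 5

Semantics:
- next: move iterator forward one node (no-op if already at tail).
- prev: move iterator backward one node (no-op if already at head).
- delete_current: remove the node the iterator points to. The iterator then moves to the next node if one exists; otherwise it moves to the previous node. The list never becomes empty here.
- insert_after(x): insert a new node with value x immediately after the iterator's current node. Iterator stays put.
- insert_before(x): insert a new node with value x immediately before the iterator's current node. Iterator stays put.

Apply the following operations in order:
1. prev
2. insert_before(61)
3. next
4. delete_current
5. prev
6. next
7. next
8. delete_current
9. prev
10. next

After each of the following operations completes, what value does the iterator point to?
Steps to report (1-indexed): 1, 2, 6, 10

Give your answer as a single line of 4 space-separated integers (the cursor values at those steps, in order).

Answer: 9 9 1 5

Derivation:
After 1 (prev): list=[9, 6, 1, 4, 5] cursor@9
After 2 (insert_before(61)): list=[61, 9, 6, 1, 4, 5] cursor@9
After 3 (next): list=[61, 9, 6, 1, 4, 5] cursor@6
After 4 (delete_current): list=[61, 9, 1, 4, 5] cursor@1
After 5 (prev): list=[61, 9, 1, 4, 5] cursor@9
After 6 (next): list=[61, 9, 1, 4, 5] cursor@1
After 7 (next): list=[61, 9, 1, 4, 5] cursor@4
After 8 (delete_current): list=[61, 9, 1, 5] cursor@5
After 9 (prev): list=[61, 9, 1, 5] cursor@1
After 10 (next): list=[61, 9, 1, 5] cursor@5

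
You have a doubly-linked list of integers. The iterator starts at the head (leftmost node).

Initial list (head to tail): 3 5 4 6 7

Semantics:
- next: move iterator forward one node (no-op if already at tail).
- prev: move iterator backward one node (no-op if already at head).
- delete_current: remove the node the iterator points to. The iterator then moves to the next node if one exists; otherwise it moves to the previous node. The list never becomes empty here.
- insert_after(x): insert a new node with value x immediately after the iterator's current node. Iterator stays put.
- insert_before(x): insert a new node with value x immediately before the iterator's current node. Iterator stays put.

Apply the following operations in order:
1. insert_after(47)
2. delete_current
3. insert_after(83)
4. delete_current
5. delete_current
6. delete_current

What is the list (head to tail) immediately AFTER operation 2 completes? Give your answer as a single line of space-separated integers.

Answer: 47 5 4 6 7

Derivation:
After 1 (insert_after(47)): list=[3, 47, 5, 4, 6, 7] cursor@3
After 2 (delete_current): list=[47, 5, 4, 6, 7] cursor@47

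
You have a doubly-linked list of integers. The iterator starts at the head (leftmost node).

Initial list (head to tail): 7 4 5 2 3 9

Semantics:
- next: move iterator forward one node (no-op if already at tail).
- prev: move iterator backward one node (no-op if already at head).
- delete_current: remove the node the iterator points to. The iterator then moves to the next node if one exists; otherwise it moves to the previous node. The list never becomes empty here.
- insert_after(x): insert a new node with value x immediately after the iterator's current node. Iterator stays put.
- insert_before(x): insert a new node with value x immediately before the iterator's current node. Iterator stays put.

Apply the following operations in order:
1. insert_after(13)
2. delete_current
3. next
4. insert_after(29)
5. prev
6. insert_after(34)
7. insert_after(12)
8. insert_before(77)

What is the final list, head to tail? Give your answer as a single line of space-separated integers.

After 1 (insert_after(13)): list=[7, 13, 4, 5, 2, 3, 9] cursor@7
After 2 (delete_current): list=[13, 4, 5, 2, 3, 9] cursor@13
After 3 (next): list=[13, 4, 5, 2, 3, 9] cursor@4
After 4 (insert_after(29)): list=[13, 4, 29, 5, 2, 3, 9] cursor@4
After 5 (prev): list=[13, 4, 29, 5, 2, 3, 9] cursor@13
After 6 (insert_after(34)): list=[13, 34, 4, 29, 5, 2, 3, 9] cursor@13
After 7 (insert_after(12)): list=[13, 12, 34, 4, 29, 5, 2, 3, 9] cursor@13
After 8 (insert_before(77)): list=[77, 13, 12, 34, 4, 29, 5, 2, 3, 9] cursor@13

Answer: 77 13 12 34 4 29 5 2 3 9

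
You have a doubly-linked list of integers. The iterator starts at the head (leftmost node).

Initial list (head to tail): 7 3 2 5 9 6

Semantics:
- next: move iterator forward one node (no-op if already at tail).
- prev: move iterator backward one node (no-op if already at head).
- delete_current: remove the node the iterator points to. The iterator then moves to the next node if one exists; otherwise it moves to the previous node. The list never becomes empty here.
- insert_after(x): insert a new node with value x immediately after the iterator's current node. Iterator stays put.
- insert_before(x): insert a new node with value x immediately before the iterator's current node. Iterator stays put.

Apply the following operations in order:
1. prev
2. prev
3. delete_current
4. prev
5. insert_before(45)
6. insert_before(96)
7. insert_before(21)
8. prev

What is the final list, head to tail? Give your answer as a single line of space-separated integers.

Answer: 45 96 21 3 2 5 9 6

Derivation:
After 1 (prev): list=[7, 3, 2, 5, 9, 6] cursor@7
After 2 (prev): list=[7, 3, 2, 5, 9, 6] cursor@7
After 3 (delete_current): list=[3, 2, 5, 9, 6] cursor@3
After 4 (prev): list=[3, 2, 5, 9, 6] cursor@3
After 5 (insert_before(45)): list=[45, 3, 2, 5, 9, 6] cursor@3
After 6 (insert_before(96)): list=[45, 96, 3, 2, 5, 9, 6] cursor@3
After 7 (insert_before(21)): list=[45, 96, 21, 3, 2, 5, 9, 6] cursor@3
After 8 (prev): list=[45, 96, 21, 3, 2, 5, 9, 6] cursor@21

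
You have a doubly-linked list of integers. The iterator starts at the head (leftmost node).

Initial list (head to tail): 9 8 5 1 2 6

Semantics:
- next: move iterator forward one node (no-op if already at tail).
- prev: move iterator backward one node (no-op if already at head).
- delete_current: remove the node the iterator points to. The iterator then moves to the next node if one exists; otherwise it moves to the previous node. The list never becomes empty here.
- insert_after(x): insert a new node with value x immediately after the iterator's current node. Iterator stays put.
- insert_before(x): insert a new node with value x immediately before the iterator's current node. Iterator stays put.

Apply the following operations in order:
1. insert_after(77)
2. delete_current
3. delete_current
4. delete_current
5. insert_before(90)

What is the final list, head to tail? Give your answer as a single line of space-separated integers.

After 1 (insert_after(77)): list=[9, 77, 8, 5, 1, 2, 6] cursor@9
After 2 (delete_current): list=[77, 8, 5, 1, 2, 6] cursor@77
After 3 (delete_current): list=[8, 5, 1, 2, 6] cursor@8
After 4 (delete_current): list=[5, 1, 2, 6] cursor@5
After 5 (insert_before(90)): list=[90, 5, 1, 2, 6] cursor@5

Answer: 90 5 1 2 6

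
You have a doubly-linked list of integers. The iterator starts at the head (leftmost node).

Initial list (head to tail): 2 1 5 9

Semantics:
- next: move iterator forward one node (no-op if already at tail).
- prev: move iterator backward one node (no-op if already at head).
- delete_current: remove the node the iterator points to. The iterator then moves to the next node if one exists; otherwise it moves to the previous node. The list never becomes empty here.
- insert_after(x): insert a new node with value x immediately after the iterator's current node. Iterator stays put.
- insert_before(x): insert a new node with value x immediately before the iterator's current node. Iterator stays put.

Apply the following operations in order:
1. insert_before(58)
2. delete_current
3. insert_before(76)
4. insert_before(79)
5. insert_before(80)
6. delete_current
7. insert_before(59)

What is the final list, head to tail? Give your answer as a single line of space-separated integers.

After 1 (insert_before(58)): list=[58, 2, 1, 5, 9] cursor@2
After 2 (delete_current): list=[58, 1, 5, 9] cursor@1
After 3 (insert_before(76)): list=[58, 76, 1, 5, 9] cursor@1
After 4 (insert_before(79)): list=[58, 76, 79, 1, 5, 9] cursor@1
After 5 (insert_before(80)): list=[58, 76, 79, 80, 1, 5, 9] cursor@1
After 6 (delete_current): list=[58, 76, 79, 80, 5, 9] cursor@5
After 7 (insert_before(59)): list=[58, 76, 79, 80, 59, 5, 9] cursor@5

Answer: 58 76 79 80 59 5 9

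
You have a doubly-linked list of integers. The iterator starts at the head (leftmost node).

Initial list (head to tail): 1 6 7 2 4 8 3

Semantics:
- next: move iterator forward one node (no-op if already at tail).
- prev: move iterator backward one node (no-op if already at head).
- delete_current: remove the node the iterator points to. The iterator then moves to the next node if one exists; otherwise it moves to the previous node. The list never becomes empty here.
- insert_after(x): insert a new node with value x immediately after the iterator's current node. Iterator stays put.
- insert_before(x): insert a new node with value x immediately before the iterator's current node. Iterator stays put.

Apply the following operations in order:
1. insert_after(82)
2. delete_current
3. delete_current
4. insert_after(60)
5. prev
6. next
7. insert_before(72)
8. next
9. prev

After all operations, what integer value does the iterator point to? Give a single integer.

Answer: 60

Derivation:
After 1 (insert_after(82)): list=[1, 82, 6, 7, 2, 4, 8, 3] cursor@1
After 2 (delete_current): list=[82, 6, 7, 2, 4, 8, 3] cursor@82
After 3 (delete_current): list=[6, 7, 2, 4, 8, 3] cursor@6
After 4 (insert_after(60)): list=[6, 60, 7, 2, 4, 8, 3] cursor@6
After 5 (prev): list=[6, 60, 7, 2, 4, 8, 3] cursor@6
After 6 (next): list=[6, 60, 7, 2, 4, 8, 3] cursor@60
After 7 (insert_before(72)): list=[6, 72, 60, 7, 2, 4, 8, 3] cursor@60
After 8 (next): list=[6, 72, 60, 7, 2, 4, 8, 3] cursor@7
After 9 (prev): list=[6, 72, 60, 7, 2, 4, 8, 3] cursor@60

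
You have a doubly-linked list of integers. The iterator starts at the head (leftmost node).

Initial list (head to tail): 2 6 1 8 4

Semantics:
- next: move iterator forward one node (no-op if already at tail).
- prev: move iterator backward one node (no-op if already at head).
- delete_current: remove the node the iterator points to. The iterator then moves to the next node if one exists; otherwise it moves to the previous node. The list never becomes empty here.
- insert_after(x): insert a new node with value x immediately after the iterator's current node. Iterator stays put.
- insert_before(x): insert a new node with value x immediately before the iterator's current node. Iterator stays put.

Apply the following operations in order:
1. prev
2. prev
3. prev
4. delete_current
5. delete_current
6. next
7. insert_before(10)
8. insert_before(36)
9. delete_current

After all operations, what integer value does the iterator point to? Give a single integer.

Answer: 4

Derivation:
After 1 (prev): list=[2, 6, 1, 8, 4] cursor@2
After 2 (prev): list=[2, 6, 1, 8, 4] cursor@2
After 3 (prev): list=[2, 6, 1, 8, 4] cursor@2
After 4 (delete_current): list=[6, 1, 8, 4] cursor@6
After 5 (delete_current): list=[1, 8, 4] cursor@1
After 6 (next): list=[1, 8, 4] cursor@8
After 7 (insert_before(10)): list=[1, 10, 8, 4] cursor@8
After 8 (insert_before(36)): list=[1, 10, 36, 8, 4] cursor@8
After 9 (delete_current): list=[1, 10, 36, 4] cursor@4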